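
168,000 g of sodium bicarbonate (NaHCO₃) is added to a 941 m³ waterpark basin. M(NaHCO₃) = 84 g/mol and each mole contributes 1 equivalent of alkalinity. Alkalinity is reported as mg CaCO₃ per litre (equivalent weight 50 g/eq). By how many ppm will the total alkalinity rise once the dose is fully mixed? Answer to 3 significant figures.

106 ppm

Volume: 941 m³ = 941,000 L.
Moles of NaHCO₃: 168,000 g ÷ 84 g/mol = 2000 mol → 2000 eq of alkalinity.
As CaCO₃: 2000 eq × 50 g/eq = 100,000 g.
Rise: 100,000 g / 941,000 L × 1000 = 106.3 mg/L.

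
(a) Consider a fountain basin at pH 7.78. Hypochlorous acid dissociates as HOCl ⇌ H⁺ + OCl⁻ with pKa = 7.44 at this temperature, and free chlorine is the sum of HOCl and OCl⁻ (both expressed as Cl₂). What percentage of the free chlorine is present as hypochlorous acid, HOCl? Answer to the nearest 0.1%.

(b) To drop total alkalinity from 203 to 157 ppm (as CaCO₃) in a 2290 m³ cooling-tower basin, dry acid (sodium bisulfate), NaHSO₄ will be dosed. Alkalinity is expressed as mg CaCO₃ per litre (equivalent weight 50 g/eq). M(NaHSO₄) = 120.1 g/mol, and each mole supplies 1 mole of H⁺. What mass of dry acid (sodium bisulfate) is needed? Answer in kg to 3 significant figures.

(a) 31.4%; (b) 253 kg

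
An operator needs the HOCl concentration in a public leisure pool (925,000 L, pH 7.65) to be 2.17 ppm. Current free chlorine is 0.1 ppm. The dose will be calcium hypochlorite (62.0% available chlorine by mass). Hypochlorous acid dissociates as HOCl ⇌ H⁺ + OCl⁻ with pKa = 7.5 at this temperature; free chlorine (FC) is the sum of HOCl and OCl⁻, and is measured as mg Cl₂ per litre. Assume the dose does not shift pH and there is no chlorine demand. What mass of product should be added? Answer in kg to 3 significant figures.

[OCl⁻]/[HOCl] = 10^(pH − pKa) = 10^(7.65 − 7.5) = 1.413; fraction as HOCl = 1/(1 + 1.413) = 0.4145.
Free chlorine required for 2.17 ppm HOCl: 2.17 / 0.4145 = 5.235 ppm.
FC to add: 5.235 − 0.1 = 5.135 mg/L as Cl₂.
Cl₂ equivalent: 5.135 mg/L × 925,000 L = 4750 g.
Product at 62.0% available Cl: 4750 / 0.62 = 7661 g.

7.66 kg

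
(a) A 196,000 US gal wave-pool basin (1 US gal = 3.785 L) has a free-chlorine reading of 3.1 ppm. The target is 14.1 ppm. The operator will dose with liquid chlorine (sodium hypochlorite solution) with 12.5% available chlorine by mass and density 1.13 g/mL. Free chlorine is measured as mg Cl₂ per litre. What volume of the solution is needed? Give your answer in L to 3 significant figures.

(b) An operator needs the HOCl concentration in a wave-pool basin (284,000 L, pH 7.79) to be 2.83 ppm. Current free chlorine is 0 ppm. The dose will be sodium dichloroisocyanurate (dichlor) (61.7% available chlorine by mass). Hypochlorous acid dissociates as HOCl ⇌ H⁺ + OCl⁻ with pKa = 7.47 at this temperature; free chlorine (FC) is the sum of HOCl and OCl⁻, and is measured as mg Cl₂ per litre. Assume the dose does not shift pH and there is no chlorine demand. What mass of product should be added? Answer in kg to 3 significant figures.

(a) 57.8 L; (b) 4.02 kg

(a) Volume: 196,000 US gal × 3.785 L/gal = 741,860 L.
(a) Chlorine deficit: 14.1 − 3.1 = 11 ppm = 11 mg/L as Cl₂.
(a) Cl₂ equivalent needed: 11 mg/L × 741,860 L = 8,160,000 mg = 8160 g.
(a) Product at 12.5% available chlorine: 8160 / 0.125 = 65,280 g.
(a) Volume at density 1.13 g/mL: 65,280 g ÷ 1.13 g/mL = 57,770 mL.

(b) [OCl⁻]/[HOCl] = 10^(pH − pKa) = 10^(7.79 − 7.47) = 2.089; fraction as HOCl = 1/(1 + 2.089) = 0.3237.
(b) Free chlorine required for 2.83 ppm HOCl: 2.83 / 0.3237 = 8.743 ppm.
(b) FC to add: 8.743 − 0 = 8.743 mg/L as Cl₂.
(b) Cl₂ equivalent: 8.743 mg/L × 284,000 L = 2483 g.
(b) Product at 61.7% available Cl: 2483 / 0.617 = 4024 g.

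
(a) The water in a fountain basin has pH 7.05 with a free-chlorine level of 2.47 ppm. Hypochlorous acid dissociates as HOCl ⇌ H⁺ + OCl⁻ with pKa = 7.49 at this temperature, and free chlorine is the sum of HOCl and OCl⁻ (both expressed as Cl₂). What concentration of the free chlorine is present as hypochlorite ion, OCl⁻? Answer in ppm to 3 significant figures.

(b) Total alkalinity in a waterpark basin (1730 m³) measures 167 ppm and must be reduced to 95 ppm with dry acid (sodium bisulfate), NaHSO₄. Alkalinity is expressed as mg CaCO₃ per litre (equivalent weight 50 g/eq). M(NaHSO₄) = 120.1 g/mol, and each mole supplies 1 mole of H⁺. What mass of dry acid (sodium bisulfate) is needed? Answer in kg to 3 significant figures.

(a) [OCl⁻]/[HOCl] = 10^(pH − pKa) = 10^(7.05 − 7.49) = 10^-0.44 = 0.3631.
(a) Fraction as HOCl = 1 / (1 + 0.3631) = 0.7336.
(a) OCl⁻ = (1 − 0.7336) × 2.47 ppm = 0.6579 ppm.

(b) Volume: 1730 m³ = 1,730,000 L.
(b) Alkalinity to neutralize: (167 − 95) = 72 mg/L as CaCO₃ × 1,730,000 L = 124,600 g as CaCO₃.
(b) Equivalents of H⁺ required: 124,600 ÷ 50 g/eq = 2491 eq = 2491 mol NaHSO₄.
(b) Mass of NaHSO₄: 2491 × 120.1 = 299,200 g.

(a) 0.658 ppm; (b) 299 kg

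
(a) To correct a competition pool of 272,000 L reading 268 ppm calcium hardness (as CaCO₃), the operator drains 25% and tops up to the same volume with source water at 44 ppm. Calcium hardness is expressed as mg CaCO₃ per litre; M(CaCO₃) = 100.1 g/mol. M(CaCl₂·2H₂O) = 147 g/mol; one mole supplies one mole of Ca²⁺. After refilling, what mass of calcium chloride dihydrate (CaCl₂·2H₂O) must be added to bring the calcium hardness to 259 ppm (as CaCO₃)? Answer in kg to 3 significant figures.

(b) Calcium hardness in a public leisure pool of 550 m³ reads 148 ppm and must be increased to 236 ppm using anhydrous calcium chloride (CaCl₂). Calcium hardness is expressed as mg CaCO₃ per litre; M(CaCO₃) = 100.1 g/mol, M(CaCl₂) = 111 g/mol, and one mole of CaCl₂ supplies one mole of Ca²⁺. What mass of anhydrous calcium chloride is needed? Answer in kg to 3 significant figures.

(a) After draining 25% and refilling: 268 × 0.75 + 44 × 0.25 = 212 ppm.
(a) Deficit to target: 259 − 212 = 47 mg/L.
(a) As CaCO₃: 47 mg/L × 272,000 L = 12,780 g; ÷ 100.1 = 127.7 mol Ca²⁺.
(a) Mass: 127.7 × 147 = 18,770 g.

(b) Volume: 550 m³ = 550,000 L.
(b) Hardness to add: (236 − 148) = 88 mg/L as CaCO₃ × 550,000 L = 48,400 g as CaCO₃.
(b) Moles of Ca²⁺ (1 mol Ca²⁺ ≡ 1 mol CaCO₃): 48,400 / 100.1 g/mol = 483.5 mol.
(b) Mass of CaCl₂: 483.5 × 111 = 53,670 g.

(a) 18.8 kg; (b) 53.7 kg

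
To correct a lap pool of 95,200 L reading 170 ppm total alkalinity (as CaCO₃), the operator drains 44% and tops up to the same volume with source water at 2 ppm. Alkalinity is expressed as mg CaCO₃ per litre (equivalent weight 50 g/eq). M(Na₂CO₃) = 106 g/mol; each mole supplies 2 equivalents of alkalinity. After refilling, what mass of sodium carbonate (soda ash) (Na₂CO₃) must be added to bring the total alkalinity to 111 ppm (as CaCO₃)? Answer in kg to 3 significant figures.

After draining 44% and refilling: 170 × 0.56 + 2 × 0.44 = 96.08 ppm.
Deficit to target: 111 − 96.08 = 14.92 mg/L.
As CaCO₃: 14.92 mg/L × 95,200 L = 1420 g; ÷ 50 g/eq ÷ 2 = 14.2 mol Na₂CO₃.
Mass: 14.2 × 106 = 1506 g.

1.51 kg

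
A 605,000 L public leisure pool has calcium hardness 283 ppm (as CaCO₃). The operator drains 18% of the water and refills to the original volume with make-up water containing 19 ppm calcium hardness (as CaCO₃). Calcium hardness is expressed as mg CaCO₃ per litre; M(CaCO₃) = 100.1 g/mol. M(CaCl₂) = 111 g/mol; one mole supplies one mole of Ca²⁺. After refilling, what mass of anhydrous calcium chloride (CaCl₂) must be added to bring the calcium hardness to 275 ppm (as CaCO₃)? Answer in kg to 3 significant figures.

26.5 kg

After draining 18% and refilling: 283 × 0.82 + 19 × 0.18 = 235.48 ppm.
Deficit to target: 275 − 235.48 = 39.52 mg/L.
As CaCO₃: 39.52 mg/L × 605,000 L = 23,910 g; ÷ 100.1 = 238.9 mol Ca²⁺.
Mass: 238.9 × 111 = 26,510 g.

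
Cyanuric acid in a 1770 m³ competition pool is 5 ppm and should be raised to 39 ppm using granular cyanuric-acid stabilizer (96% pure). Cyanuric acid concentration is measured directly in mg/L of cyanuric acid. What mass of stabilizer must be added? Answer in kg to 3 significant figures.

62.7 kg

Volume: 1770 m³ = 1,770,000 L.
CYA to add: (39 − 5) = 34 mg/L × 1,770,000 L = 60,180 g cyanuric acid.
At 96% purity: 60,180 / 0.96 = 62,690 g product.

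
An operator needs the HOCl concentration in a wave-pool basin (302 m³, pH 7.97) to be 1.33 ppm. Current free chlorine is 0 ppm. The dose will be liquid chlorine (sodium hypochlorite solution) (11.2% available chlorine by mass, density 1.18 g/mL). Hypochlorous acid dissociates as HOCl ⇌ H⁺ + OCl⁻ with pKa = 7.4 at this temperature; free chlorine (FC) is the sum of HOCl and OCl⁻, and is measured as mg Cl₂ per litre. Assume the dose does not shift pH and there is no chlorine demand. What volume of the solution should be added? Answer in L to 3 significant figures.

14.3 L

Volume: 302 m³ = 302,000 L.
[OCl⁻]/[HOCl] = 10^(pH − pKa) = 10^(7.97 − 7.4) = 3.715; fraction as HOCl = 1/(1 + 3.715) = 0.2121.
Free chlorine required for 1.33 ppm HOCl: 1.33 / 0.2121 = 6.271 ppm.
FC to add: 6.271 − 0 = 6.271 mg/L as Cl₂.
Cl₂ equivalent: 6.271 mg/L × 302,000 L = 1894 g.
Product at 11.2% available Cl: 1894 / 0.112 = 16,910 g.
Volume: 16,910 g ÷ 1.18 g/mL = 14,330 mL.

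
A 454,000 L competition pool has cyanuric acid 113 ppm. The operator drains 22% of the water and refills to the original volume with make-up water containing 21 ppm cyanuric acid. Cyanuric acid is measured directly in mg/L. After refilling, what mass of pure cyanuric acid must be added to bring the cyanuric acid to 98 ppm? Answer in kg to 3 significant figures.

After draining 22% and refilling: 113 × 0.78 + 21 × 0.22 = 92.76 ppm.
Deficit to target: 98 − 92.76 = 5.24 mg/L.
Mass: 5.24 mg/L × 454,000 L = 2379 g cyanuric acid.

2.38 kg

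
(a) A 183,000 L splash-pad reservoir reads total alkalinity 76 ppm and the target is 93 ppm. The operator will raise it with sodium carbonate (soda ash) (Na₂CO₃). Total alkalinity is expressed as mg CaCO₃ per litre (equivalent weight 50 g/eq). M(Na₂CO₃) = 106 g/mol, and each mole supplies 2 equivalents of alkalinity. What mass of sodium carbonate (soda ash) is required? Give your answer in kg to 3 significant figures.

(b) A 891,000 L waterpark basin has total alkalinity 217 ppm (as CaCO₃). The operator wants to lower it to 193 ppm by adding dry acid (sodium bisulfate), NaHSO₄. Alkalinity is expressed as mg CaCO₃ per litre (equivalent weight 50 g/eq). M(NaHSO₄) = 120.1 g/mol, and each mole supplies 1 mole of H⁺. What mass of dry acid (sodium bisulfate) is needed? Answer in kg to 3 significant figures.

(a) Alkalinity to add: (93 − 76) = 17 mg/L as CaCO₃ × 183,000 L = 3111 g as CaCO₃.
(a) Equivalents: 3111 g ÷ 50 g/eq = 62.22 eq.
(a) Each mole of Na₂CO₃ supplies 2 eq, so 62.22 / 2 = 31.11 mol.
(a) Mass: 31.11 mol × 106 g/mol = 3298 g.

(b) Alkalinity to neutralize: (217 − 193) = 24 mg/L as CaCO₃ × 891,000 L = 21,380 g as CaCO₃.
(b) Equivalents of H⁺ required: 21,380 ÷ 50 g/eq = 427.7 eq = 427.7 mol NaHSO₄.
(b) Mass of NaHSO₄: 427.7 × 120.1 = 51,360 g.

(a) 3.30 kg; (b) 51.4 kg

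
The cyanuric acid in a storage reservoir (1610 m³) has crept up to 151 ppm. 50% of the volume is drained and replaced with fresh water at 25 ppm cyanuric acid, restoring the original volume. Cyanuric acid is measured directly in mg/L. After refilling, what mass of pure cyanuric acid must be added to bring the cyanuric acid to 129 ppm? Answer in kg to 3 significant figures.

Volume: 1610 m³ = 1,610,000 L.
After draining 50% and refilling: 151 × 0.50 + 25 × 0.50 = 88 ppm.
Deficit to target: 129 − 88 = 41 mg/L.
Mass: 41 mg/L × 1,610,000 L = 66,010 g cyanuric acid.

66.0 kg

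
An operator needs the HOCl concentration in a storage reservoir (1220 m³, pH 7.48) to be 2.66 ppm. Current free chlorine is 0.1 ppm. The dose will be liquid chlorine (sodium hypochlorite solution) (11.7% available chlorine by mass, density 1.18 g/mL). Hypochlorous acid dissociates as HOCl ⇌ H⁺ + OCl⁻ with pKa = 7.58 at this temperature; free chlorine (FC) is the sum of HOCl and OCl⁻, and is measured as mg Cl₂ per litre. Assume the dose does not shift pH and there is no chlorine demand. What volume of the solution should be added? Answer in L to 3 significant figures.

Volume: 1220 m³ = 1,220,000 L.
[OCl⁻]/[HOCl] = 10^(pH − pKa) = 10^(7.48 − 7.58) = 0.7943; fraction as HOCl = 1/(1 + 0.7943) = 0.5573.
Free chlorine required for 2.66 ppm HOCl: 2.66 / 0.5573 = 4.773 ppm.
FC to add: 4.773 − 0.1 = 4.673 mg/L as Cl₂.
Cl₂ equivalent: 4.673 mg/L × 1,220,000 L = 5701 g.
Product at 11.7% available Cl: 5701 / 0.117 = 48,730 g.
Volume: 48,730 g ÷ 1.18 g/mL = 41,290 mL.

41.3 L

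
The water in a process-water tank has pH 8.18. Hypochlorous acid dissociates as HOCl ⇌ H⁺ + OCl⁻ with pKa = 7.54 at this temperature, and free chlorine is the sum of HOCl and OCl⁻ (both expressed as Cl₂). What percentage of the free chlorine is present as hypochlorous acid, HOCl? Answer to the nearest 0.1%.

18.6%

[OCl⁻]/[HOCl] = 10^(pH − pKa) = 10^(8.18 − 7.54) = 10^0.64 = 4.365.
Fraction as HOCl = 1 / (1 + 4.365) = 0.1864.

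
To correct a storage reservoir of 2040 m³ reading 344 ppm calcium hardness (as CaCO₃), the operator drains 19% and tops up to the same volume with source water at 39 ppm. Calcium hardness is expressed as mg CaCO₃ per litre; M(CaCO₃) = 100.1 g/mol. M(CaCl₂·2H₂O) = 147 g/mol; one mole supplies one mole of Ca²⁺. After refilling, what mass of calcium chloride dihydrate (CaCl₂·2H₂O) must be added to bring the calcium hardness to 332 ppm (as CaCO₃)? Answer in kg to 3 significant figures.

138 kg

Volume: 2040 m³ = 2,040,000 L.
After draining 19% and refilling: 344 × 0.81 + 39 × 0.19 = 286.05 ppm.
Deficit to target: 332 − 286.05 = 45.95 mg/L.
As CaCO₃: 45.95 mg/L × 2,040,000 L = 93,740 g; ÷ 100.1 = 936.4 mol Ca²⁺.
Mass: 936.4 × 147 = 137,700 g.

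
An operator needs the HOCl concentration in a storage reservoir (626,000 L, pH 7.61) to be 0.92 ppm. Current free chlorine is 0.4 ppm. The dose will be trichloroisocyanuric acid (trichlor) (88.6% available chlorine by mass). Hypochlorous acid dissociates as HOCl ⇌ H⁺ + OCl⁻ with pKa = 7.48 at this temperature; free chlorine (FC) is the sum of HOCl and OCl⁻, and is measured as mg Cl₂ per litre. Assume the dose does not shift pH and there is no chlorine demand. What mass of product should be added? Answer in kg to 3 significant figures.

[OCl⁻]/[HOCl] = 10^(pH − pKa) = 10^(7.61 − 7.48) = 1.349; fraction as HOCl = 1/(1 + 1.349) = 0.4257.
Free chlorine required for 0.92 ppm HOCl: 0.92 / 0.4257 = 2.161 ppm.
FC to add: 2.161 − 0.4 = 1.761 mg/L as Cl₂.
Cl₂ equivalent: 1.761 mg/L × 626,000 L = 1102 g.
Product at 88.6% available Cl: 1102 / 0.886 = 1244 g.

1.24 kg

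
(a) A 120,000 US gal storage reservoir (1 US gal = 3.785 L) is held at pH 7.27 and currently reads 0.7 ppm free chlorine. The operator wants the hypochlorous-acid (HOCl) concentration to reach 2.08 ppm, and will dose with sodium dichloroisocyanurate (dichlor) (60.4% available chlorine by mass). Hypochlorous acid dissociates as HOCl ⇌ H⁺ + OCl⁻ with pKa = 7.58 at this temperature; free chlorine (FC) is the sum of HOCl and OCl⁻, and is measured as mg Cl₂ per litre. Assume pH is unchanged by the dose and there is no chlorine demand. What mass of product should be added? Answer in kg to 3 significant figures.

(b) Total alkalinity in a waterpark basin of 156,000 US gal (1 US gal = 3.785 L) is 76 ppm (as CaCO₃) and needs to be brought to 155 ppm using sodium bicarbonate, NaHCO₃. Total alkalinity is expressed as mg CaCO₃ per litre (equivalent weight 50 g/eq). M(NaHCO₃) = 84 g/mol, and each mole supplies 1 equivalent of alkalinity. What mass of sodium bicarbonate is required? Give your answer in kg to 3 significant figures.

(a) Volume: 120,000 US gal × 3.785 L/gal = 454,200 L.
(a) [OCl⁻]/[HOCl] = 10^(pH − pKa) = 10^(7.27 − 7.58) = 0.4898; fraction as HOCl = 1/(1 + 0.4898) = 0.6712.
(a) Free chlorine required for 2.08 ppm HOCl: 2.08 / 0.6712 = 3.099 ppm.
(a) FC to add: 3.099 − 0.7 = 2.399 mg/L as Cl₂.
(a) Cl₂ equivalent: 2.399 mg/L × 454,200 L = 1090 g.
(a) Product at 60.4% available Cl: 1090 / 0.604 = 1804 g.

(b) Volume: 156,000 US gal × 3.785 L/gal = 590,460 L.
(b) Alkalinity to add: (155 − 76) = 79 mg/L as CaCO₃ × 590,460 L = 46,650 g as CaCO₃.
(b) Equivalents: 46,650 g ÷ 50 g/eq = 932.9 eq.
(b) NaHCO₃ supplies 1 eq per mole → 932.9 mol.
(b) Mass: 932.9 mol × 84 g/mol = 78,370 g.

(a) 1.80 kg; (b) 78.4 kg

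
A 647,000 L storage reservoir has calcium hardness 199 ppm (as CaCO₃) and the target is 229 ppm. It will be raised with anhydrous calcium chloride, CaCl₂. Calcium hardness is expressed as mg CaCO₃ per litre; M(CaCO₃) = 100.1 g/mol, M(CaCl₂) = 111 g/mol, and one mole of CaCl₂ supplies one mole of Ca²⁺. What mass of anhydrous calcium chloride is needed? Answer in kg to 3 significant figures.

Hardness to add: (229 − 199) = 30 mg/L as CaCO₃ × 647,000 L = 19,410 g as CaCO₃.
Moles of Ca²⁺ (1 mol Ca²⁺ ≡ 1 mol CaCO₃): 19,410 / 100.1 g/mol = 193.9 mol.
Mass of CaCl₂: 193.9 × 111 = 21,520 g.

21.5 kg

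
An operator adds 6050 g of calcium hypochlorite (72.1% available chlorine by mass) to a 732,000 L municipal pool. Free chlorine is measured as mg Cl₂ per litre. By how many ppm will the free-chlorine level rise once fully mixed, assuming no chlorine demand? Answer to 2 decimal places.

Available chlorine delivered: 6050 g × 0.721 = 4362 g as Cl₂.
Concentration rise: 4362 g / 732,000 L = 5.959 mg/L = 5.96 ppm.

5.96 ppm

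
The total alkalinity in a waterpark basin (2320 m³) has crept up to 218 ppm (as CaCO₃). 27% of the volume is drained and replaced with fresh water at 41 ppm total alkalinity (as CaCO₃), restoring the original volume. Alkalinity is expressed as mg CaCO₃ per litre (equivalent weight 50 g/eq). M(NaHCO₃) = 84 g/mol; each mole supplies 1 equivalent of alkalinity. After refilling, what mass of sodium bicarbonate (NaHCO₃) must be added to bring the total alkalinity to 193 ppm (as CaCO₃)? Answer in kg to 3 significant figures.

88.8 kg

Volume: 2320 m³ = 2,320,000 L.
After draining 27% and refilling: 218 × 0.73 + 41 × 0.27 = 170.21 ppm.
Deficit to target: 193 − 170.21 = 22.79 mg/L.
As CaCO₃: 22.79 mg/L × 2,320,000 L = 52,870 g; ÷ 50 g/eq ÷ 1 = 1057 mol NaHCO₃.
Mass: 1057 × 84 = 88,830 g.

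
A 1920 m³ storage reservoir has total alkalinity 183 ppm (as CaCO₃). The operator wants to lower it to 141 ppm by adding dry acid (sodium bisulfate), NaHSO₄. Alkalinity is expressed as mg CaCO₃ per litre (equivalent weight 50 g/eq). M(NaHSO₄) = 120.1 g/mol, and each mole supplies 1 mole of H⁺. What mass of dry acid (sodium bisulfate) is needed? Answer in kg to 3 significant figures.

Volume: 1920 m³ = 1,920,000 L.
Alkalinity to neutralize: (183 − 141) = 42 mg/L as CaCO₃ × 1,920,000 L = 80,640 g as CaCO₃.
Equivalents of H⁺ required: 80,640 ÷ 50 g/eq = 1613 eq = 1613 mol NaHSO₄.
Mass of NaHSO₄: 1613 × 120.1 = 193,700 g.

194 kg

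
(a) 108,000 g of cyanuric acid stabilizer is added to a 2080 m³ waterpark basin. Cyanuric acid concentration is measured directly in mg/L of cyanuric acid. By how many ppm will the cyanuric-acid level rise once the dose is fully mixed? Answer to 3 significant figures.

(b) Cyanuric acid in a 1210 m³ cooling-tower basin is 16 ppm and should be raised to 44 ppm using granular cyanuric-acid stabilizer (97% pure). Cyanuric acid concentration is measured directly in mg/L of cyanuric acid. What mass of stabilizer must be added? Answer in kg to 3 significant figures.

(a) 51.9 ppm; (b) 34.9 kg

(a) Volume: 2080 m³ = 2,080,000 L.
(a) Rise: 108,000 g / 2,080,000 L × 1000 = 51.92 mg/L.

(b) Volume: 1210 m³ = 1,210,000 L.
(b) CYA to add: (44 − 16) = 28 mg/L × 1,210,000 L = 33,880 g cyanuric acid.
(b) At 97% purity: 33,880 / 0.97 = 34,930 g product.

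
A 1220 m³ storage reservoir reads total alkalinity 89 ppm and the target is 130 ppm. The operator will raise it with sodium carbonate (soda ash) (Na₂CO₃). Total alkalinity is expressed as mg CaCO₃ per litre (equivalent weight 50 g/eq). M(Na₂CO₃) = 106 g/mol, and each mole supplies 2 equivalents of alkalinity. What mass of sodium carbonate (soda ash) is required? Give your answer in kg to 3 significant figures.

53.0 kg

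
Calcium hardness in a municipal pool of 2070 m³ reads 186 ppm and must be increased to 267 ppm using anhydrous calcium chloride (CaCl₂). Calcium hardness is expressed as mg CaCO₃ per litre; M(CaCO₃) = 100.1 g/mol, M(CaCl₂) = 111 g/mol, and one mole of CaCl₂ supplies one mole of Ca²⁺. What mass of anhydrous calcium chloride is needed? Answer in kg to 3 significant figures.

186 kg

Volume: 2070 m³ = 2,070,000 L.
Hardness to add: (267 − 186) = 81 mg/L as CaCO₃ × 2,070,000 L = 167,700 g as CaCO₃.
Moles of Ca²⁺ (1 mol Ca²⁺ ≡ 1 mol CaCO₃): 167,700 / 100.1 g/mol = 1675 mol.
Mass of CaCl₂: 1675 × 111 = 185,900 g.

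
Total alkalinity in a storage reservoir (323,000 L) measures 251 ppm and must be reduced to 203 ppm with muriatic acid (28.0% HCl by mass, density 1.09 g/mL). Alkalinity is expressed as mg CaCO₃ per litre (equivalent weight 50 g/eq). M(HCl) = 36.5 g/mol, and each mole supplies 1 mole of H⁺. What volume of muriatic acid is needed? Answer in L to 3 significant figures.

37.1 L

Alkalinity to neutralize: (251 − 203) = 48 mg/L as CaCO₃ × 323,000 L = 15,500 g as CaCO₃.
Equivalents of H⁺ required: 15,500 ÷ 50 g/eq = 310.1 eq = 310.1 mol HCl.
Mass of HCl: 310.1 × 36.5 = 11,320 g.
Mass of 28.0% solution: 11,320 / 0.28 = 40,420 g.
Volume: 40,420 g ÷ 1.09 g/mL = 37,080 mL.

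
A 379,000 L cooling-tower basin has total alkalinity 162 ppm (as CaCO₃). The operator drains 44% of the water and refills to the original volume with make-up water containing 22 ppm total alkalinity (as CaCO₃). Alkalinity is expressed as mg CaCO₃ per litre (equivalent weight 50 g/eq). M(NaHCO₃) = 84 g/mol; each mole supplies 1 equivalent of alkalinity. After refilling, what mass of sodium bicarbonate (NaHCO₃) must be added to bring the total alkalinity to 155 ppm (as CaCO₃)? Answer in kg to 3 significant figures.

After draining 44% and refilling: 162 × 0.56 + 22 × 0.44 = 100.4 ppm.
Deficit to target: 155 − 100.4 = 54.6 mg/L.
As CaCO₃: 54.6 mg/L × 379,000 L = 20,690 g; ÷ 50 g/eq ÷ 1 = 413.9 mol NaHCO₃.
Mass: 413.9 × 84 = 34,760 g.

34.8 kg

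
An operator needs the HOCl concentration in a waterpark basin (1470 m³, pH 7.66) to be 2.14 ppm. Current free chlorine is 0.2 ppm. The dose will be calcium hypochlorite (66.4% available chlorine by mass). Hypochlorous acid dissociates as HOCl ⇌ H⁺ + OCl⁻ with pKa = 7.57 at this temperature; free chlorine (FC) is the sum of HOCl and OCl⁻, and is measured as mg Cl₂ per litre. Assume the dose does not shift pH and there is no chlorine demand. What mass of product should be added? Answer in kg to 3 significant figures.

Volume: 1470 m³ = 1,470,000 L.
[OCl⁻]/[HOCl] = 10^(pH − pKa) = 10^(7.66 − 7.57) = 1.23; fraction as HOCl = 1/(1 + 1.23) = 0.4484.
Free chlorine required for 2.14 ppm HOCl: 2.14 / 0.4484 = 4.773 ppm.
FC to add: 4.773 − 0.2 = 4.573 mg/L as Cl₂.
Cl₂ equivalent: 4.573 mg/L × 1,470,000 L = 6722 g.
Product at 66.4% available Cl: 6722 / 0.664 = 10,120 g.

10.1 kg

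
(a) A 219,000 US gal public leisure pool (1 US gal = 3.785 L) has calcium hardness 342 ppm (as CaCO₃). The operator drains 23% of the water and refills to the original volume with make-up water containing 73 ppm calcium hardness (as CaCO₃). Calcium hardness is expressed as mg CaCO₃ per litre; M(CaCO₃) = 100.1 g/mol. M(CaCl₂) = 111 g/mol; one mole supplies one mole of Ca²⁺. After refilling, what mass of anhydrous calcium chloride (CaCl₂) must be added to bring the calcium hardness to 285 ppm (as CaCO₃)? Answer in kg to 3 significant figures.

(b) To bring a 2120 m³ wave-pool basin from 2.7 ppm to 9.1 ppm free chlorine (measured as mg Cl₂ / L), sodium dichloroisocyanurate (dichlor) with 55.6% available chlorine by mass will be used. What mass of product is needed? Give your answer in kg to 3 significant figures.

(a) Volume: 219,000 US gal × 3.785 L/gal = 828,915 L.
(a) After draining 23% and refilling: 342 × 0.77 + 73 × 0.23 = 280.13 ppm.
(a) Deficit to target: 285 − 280.13 = 4.87 mg/L.
(a) As CaCO₃: 4.87 mg/L × 828,915 L = 4037 g; ÷ 100.1 = 40.33 mol Ca²⁺.
(a) Mass: 40.33 × 111 = 4476 g.

(b) Volume: 2120 m³ = 2,120,000 L.
(b) Chlorine deficit: 9.1 − 2.7 = 6.4 ppm = 6.4 mg/L as Cl₂.
(b) Cl₂ equivalent needed: 6.4 mg/L × 2,120,000 L = 13,570,000 mg = 13,570 g.
(b) Product at 55.6% available chlorine: 13,570 / 0.556 = 24,400 g.

(a) 4.48 kg; (b) 24.4 kg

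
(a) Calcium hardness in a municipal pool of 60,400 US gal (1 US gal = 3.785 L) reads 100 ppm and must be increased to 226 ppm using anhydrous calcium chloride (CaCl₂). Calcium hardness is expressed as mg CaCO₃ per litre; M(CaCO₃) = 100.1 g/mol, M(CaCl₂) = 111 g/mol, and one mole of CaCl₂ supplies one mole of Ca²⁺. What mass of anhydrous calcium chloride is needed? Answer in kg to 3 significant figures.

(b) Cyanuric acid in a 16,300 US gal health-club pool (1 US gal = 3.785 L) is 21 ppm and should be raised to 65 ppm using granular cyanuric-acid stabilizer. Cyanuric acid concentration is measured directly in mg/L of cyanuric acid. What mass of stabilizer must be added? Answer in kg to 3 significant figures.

(a) 31.9 kg; (b) 2.71 kg

(a) Volume: 60,400 US gal × 3.785 L/gal = 228,614 L.
(a) Hardness to add: (226 − 100) = 126 mg/L as CaCO₃ × 228,614 L = 28,810 g as CaCO₃.
(a) Moles of Ca²⁺ (1 mol Ca²⁺ ≡ 1 mol CaCO₃): 28,810 / 100.1 g/mol = 287.8 mol.
(a) Mass of CaCl₂: 287.8 × 111 = 31,940 g.

(b) Volume: 16,300 US gal × 3.785 L/gal = 61,696 L.
(b) CYA to add: (65 − 21) = 44 mg/L × 61,696 L = 2715 g cyanuric acid.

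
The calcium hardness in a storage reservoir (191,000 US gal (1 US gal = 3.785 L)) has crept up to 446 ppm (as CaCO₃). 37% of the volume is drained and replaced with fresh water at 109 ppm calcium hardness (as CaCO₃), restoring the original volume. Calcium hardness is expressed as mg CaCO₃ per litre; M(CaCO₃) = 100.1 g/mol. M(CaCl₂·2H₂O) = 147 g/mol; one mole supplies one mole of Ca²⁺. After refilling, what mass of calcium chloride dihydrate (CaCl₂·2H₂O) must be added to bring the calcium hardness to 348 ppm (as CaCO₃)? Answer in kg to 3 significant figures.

28.3 kg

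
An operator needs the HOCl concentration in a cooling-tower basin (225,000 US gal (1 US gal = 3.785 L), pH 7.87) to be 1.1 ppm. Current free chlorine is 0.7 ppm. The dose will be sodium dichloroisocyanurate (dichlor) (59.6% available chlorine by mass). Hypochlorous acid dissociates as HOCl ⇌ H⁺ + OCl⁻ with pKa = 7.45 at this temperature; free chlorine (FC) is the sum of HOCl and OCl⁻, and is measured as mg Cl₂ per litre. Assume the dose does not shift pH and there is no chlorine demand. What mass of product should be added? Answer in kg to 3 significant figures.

4.71 kg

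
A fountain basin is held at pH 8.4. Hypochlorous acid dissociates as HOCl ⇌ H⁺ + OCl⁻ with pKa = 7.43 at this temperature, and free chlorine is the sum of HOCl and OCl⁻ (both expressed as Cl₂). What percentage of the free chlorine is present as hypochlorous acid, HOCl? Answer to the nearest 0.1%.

9.7%

[OCl⁻]/[HOCl] = 10^(pH − pKa) = 10^(8.4 − 7.43) = 10^0.97 = 9.333.
Fraction as HOCl = 1 / (1 + 9.333) = 0.09678.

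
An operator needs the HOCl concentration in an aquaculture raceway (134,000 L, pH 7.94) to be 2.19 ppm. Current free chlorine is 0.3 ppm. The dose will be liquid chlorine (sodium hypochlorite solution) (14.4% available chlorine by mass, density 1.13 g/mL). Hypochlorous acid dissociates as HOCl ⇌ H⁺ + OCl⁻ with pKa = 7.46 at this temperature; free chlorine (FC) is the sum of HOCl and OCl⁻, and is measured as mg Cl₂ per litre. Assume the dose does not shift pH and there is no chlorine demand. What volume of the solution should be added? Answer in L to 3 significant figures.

7.00 L

[OCl⁻]/[HOCl] = 10^(pH − pKa) = 10^(7.94 − 7.46) = 3.02; fraction as HOCl = 1/(1 + 3.02) = 0.2488.
Free chlorine required for 2.19 ppm HOCl: 2.19 / 0.2488 = 8.804 ppm.
FC to add: 8.804 − 0.3 = 8.504 mg/L as Cl₂.
Cl₂ equivalent: 8.504 mg/L × 134,000 L = 1139 g.
Product at 14.4% available Cl: 1139 / 0.144 = 7913 g.
Volume: 7913 g ÷ 1.13 g/mL = 7003 mL.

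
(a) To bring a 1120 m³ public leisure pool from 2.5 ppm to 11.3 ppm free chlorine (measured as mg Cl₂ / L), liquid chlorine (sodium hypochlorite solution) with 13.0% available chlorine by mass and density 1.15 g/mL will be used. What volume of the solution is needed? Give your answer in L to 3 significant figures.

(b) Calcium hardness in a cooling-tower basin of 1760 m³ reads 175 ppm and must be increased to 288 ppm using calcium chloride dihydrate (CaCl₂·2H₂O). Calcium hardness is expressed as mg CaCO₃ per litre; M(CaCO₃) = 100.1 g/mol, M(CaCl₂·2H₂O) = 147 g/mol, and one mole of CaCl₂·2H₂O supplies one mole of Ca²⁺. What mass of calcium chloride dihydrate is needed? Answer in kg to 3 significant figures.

(a) 65.9 L; (b) 292 kg

(a) Volume: 1120 m³ = 1,120,000 L.
(a) Chlorine deficit: 11.3 − 2.5 = 8.8 ppm = 8.8 mg/L as Cl₂.
(a) Cl₂ equivalent needed: 8.8 mg/L × 1,120,000 L = 9,856,000 mg = 9856 g.
(a) Product at 13.0% available chlorine: 9856 / 0.13 = 75,820 g.
(a) Volume at density 1.15 g/mL: 75,820 g ÷ 1.15 g/mL = 65,930 mL.

(b) Volume: 1760 m³ = 1,760,000 L.
(b) Hardness to add: (288 − 175) = 113 mg/L as CaCO₃ × 1,760,000 L = 198,900 g as CaCO₃.
(b) Moles of Ca²⁺ (1 mol Ca²⁺ ≡ 1 mol CaCO₃): 198,900 / 100.1 g/mol = 1987 mol.
(b) Mass of CaCl₂·2H₂O: 1987 × 147 = 292,100 g.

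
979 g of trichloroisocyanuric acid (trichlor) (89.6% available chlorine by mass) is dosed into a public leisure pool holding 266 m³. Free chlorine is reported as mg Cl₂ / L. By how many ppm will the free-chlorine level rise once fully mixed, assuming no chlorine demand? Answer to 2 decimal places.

3.30 ppm

Volume: 266 m³ = 266,000 L.
Available chlorine delivered: 979 g × 0.896 = 877.2 g as Cl₂.
Concentration rise: 877.2 g / 266,000 L = 3.298 mg/L = 3.30 ppm.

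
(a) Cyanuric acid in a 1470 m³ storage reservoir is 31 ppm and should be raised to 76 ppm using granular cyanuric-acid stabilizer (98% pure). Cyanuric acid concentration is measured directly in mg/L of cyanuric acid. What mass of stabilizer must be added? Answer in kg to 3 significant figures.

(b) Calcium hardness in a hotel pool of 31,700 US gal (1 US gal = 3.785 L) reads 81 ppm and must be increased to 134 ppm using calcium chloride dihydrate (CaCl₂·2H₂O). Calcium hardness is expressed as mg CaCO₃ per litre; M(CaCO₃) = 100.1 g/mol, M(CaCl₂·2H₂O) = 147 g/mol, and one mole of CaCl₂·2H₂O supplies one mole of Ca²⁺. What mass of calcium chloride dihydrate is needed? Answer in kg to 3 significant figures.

(a) 67.5 kg; (b) 9.34 kg

(a) Volume: 1470 m³ = 1,470,000 L.
(a) CYA to add: (76 − 31) = 45 mg/L × 1,470,000 L = 66,150 g cyanuric acid.
(a) At 98% purity: 66,150 / 0.98 = 67,500 g product.

(b) Volume: 31,700 US gal × 3.785 L/gal = 119,984 L.
(b) Hardness to add: (134 − 81) = 53 mg/L as CaCO₃ × 119,984 L = 6359 g as CaCO₃.
(b) Moles of Ca²⁺ (1 mol Ca²⁺ ≡ 1 mol CaCO₃): 6359 / 100.1 g/mol = 63.53 mol.
(b) Mass of CaCl₂·2H₂O: 63.53 × 147 = 9339 g.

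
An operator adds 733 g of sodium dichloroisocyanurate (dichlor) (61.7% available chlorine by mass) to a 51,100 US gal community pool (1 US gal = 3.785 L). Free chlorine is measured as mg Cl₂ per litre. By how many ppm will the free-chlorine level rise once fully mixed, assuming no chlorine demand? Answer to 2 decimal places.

Volume: 51,100 US gal × 3.785 L/gal = 193,414 L.
Available chlorine delivered: 733 g × 0.617 = 452.3 g as Cl₂.
Concentration rise: 452.3 g / 193,414 L = 2.338 mg/L = 2.34 ppm.

2.34 ppm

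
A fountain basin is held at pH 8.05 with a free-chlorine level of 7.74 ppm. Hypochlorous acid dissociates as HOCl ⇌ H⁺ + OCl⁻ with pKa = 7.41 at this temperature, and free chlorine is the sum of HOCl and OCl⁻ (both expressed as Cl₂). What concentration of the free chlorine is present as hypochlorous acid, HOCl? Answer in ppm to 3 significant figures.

[OCl⁻]/[HOCl] = 10^(pH − pKa) = 10^(8.05 − 7.41) = 10^0.64 = 4.365.
Fraction as HOCl = 1 / (1 + 4.365) = 0.1864.
HOCl = 0.1864 × 7.74 ppm = 1.443 ppm.

1.44 ppm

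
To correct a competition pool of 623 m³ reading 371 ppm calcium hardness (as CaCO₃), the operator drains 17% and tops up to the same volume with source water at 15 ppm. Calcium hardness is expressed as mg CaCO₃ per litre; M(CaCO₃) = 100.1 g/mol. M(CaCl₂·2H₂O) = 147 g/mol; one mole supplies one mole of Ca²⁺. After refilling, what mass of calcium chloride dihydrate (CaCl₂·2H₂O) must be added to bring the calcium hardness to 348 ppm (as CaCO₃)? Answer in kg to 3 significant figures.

Volume: 623 m³ = 623,000 L.
After draining 17% and refilling: 371 × 0.83 + 15 × 0.17 = 310.48 ppm.
Deficit to target: 348 − 310.48 = 37.52 mg/L.
As CaCO₃: 37.52 mg/L × 623,000 L = 23,370 g; ÷ 100.1 = 233.5 mol Ca²⁺.
Mass: 233.5 × 147 = 34,330 g.

34.3 kg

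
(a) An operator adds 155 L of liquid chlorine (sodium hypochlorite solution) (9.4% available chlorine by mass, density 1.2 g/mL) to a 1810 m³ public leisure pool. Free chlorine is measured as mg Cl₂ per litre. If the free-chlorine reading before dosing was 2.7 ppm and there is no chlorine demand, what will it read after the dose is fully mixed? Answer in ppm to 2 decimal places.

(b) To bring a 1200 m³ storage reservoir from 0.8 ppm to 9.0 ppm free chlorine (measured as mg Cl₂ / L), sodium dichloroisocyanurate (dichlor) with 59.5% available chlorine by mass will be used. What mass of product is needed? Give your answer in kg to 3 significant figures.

(a) 12.36 ppm; (b) 16.5 kg

(a) Volume: 1810 m³ = 1,810,000 L.
(a) Mass of solution: 155 L × 1000 mL/L × 1.2 g/mL = 186,000 g.
(a) Available chlorine delivered: 186,000 g × 0.094 = 17,480 g as Cl₂.
(a) Concentration rise: 17,480 g / 1,810,000 L = 9.66 mg/L = 9.66 ppm.
(a) Final FC: 2.7 + 9.66 = 12.36 ppm.

(b) Volume: 1200 m³ = 1,200,000 L.
(b) Chlorine deficit: 9.0 − 0.8 = 8.2 ppm = 8.2 mg/L as Cl₂.
(b) Cl₂ equivalent needed: 8.2 mg/L × 1,200,000 L = 9,840,000 mg = 9840 g.
(b) Product at 59.5% available chlorine: 9840 / 0.595 = 16,540 g.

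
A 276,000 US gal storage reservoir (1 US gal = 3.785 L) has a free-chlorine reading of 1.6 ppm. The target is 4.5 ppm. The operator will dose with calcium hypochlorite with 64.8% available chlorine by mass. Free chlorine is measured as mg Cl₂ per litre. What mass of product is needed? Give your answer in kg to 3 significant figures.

4.68 kg

Volume: 276,000 US gal × 3.785 L/gal = 1,044,660 L.
Chlorine deficit: 4.5 − 1.6 = 2.9 ppm = 2.9 mg/L as Cl₂.
Cl₂ equivalent needed: 2.9 mg/L × 1,044,660 L = 3,030,000 mg = 3030 g.
Product at 64.8% available chlorine: 3030 / 0.648 = 4675 g.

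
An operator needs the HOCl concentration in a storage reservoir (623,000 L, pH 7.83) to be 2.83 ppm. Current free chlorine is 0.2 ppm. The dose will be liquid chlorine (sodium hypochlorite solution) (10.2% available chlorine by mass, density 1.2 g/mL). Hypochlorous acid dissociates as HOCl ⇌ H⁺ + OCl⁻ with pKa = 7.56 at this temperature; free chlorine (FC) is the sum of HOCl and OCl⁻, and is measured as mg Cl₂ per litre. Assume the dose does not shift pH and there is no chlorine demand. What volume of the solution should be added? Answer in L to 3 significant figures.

40.2 L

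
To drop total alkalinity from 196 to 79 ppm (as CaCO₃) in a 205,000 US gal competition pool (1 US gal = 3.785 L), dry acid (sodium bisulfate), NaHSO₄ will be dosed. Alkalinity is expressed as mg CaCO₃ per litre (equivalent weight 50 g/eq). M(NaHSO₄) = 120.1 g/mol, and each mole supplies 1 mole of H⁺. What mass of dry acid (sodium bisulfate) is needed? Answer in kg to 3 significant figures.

218 kg

Volume: 205,000 US gal × 3.785 L/gal = 775,925 L.
Alkalinity to neutralize: (196 − 79) = 117 mg/L as CaCO₃ × 775,925 L = 90,780 g as CaCO₃.
Equivalents of H⁺ required: 90,780 ÷ 50 g/eq = 1816 eq = 1816 mol NaHSO₄.
Mass of NaHSO₄: 1816 × 120.1 = 218,100 g.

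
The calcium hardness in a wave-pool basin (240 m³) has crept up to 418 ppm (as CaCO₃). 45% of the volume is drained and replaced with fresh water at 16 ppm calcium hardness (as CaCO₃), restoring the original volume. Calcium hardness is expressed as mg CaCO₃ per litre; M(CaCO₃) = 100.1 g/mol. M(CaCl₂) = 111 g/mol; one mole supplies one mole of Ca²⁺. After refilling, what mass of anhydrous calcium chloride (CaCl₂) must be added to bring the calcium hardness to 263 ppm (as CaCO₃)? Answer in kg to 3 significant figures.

Volume: 240 m³ = 240,000 L.
After draining 45% and refilling: 418 × 0.55 + 16 × 0.45 = 237.1 ppm.
Deficit to target: 263 − 237.1 = 25.9 mg/L.
As CaCO₃: 25.9 mg/L × 240,000 L = 6216 g; ÷ 100.1 = 62.1 mol Ca²⁺.
Mass: 62.1 × 111 = 6893 g.

6.89 kg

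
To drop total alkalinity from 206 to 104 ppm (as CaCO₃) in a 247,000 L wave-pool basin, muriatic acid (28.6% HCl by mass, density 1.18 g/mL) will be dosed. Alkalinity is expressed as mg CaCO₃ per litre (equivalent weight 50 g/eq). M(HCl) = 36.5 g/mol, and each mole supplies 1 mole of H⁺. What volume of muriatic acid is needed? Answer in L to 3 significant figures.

Alkalinity to neutralize: (206 − 104) = 102 mg/L as CaCO₃ × 247,000 L = 25,190 g as CaCO₃.
Equivalents of H⁺ required: 25,190 ÷ 50 g/eq = 503.9 eq = 503.9 mol HCl.
Mass of HCl: 503.9 × 36.5 = 18,390 g.
Mass of 28.6% solution: 18,390 / 0.286 = 64,310 g.
Volume: 64,310 g ÷ 1.18 g/mL = 54,500 mL.

54.5 L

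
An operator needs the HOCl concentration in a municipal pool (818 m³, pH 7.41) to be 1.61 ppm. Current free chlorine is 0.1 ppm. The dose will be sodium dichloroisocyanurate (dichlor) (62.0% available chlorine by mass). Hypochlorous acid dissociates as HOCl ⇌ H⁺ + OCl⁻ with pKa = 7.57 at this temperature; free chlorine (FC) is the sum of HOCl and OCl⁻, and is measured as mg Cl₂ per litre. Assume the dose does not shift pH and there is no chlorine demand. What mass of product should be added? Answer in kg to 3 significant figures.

3.46 kg

Volume: 818 m³ = 818,000 L.
[OCl⁻]/[HOCl] = 10^(pH − pKa) = 10^(7.41 − 7.57) = 0.6918; fraction as HOCl = 1/(1 + 0.6918) = 0.5911.
Free chlorine required for 1.61 ppm HOCl: 1.61 / 0.5911 = 2.724 ppm.
FC to add: 2.724 − 0.1 = 2.624 mg/L as Cl₂.
Cl₂ equivalent: 2.624 mg/L × 818,000 L = 2146 g.
Product at 62.0% available Cl: 2146 / 0.62 = 3462 g.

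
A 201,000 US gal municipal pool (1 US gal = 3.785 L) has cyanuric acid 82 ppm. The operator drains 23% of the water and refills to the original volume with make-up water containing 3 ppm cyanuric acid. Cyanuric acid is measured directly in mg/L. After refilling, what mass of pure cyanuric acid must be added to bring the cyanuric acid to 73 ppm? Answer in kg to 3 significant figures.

Volume: 201,000 US gal × 3.785 L/gal = 760,785 L.
After draining 23% and refilling: 82 × 0.77 + 3 × 0.23 = 63.83 ppm.
Deficit to target: 73 − 63.83 = 9.17 mg/L.
Mass: 9.17 mg/L × 760,785 L = 6976 g cyanuric acid.

6.98 kg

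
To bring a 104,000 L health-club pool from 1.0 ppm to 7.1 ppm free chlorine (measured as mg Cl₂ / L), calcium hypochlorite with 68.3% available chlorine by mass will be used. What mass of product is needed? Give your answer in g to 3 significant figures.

929 g

Chlorine deficit: 7.1 − 1.0 = 6.1 ppm = 6.1 mg/L as Cl₂.
Cl₂ equivalent needed: 6.1 mg/L × 104,000 L = 634,400 mg = 634.4 g.
Product at 68.3% available chlorine: 634.4 / 0.683 = 928.8 g.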